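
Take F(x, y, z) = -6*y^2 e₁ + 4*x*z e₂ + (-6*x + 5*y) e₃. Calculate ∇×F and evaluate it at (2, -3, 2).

(-3, 6, -28)

(∇×F)₁ = ∂F₃/∂y − ∂F₂/∂z = -4*x + 5
(∇×F)₂ = ∂F₁/∂z − ∂F₃/∂x = 6
(∇×F)₃ = ∂F₂/∂x − ∂F₁/∂y = 12*y + 4*z
∇×F = (-4*x + 5, 6, 12*y + 4*z)
At (2, -3, 2): (-3, 6, -28).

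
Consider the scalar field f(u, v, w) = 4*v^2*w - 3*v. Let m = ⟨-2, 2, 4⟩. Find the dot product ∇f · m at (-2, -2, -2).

122

∂f/∂u = 0
∂f/∂v = 8*v*w - 3
∂f/∂w = 4*v^2
∇f at (-2, -2, -2) = (0, 29, 16)
∇f · m = (0)(-2) + (29)(2) + (16)(4) = 122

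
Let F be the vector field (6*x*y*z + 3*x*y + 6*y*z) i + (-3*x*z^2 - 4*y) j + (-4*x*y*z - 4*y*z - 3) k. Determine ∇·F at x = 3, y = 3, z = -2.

∂F₁/∂x = 6*y*z + 3*y
∂F₂/∂y = -4
∂F₃/∂z = -4*x*y - 4*y
∇·F = -4*x*y + 6*y*z - y - 4
At (3, 3, -2): -79.

-79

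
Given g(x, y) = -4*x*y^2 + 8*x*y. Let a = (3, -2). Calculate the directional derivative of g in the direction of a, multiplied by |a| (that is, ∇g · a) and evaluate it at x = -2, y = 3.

-100

∂g/∂x = -4*y^2 + 8*y
∂g/∂y = -8*x*y + 8*x
∇g at (-2, 3) = (-12, 32)
∇g · a = (-12)(3) + (32)(-2) = -100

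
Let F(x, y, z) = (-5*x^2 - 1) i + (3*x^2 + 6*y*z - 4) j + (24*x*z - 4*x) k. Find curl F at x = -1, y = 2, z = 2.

(∇×F)₁ = ∂F₃/∂y − ∂F₂/∂z = -6*y
(∇×F)₂ = ∂F₁/∂z − ∂F₃/∂x = -24*z + 4
(∇×F)₃ = ∂F₂/∂x − ∂F₁/∂y = 6*x
∇×F = (-6*y, -24*z + 4, 6*x)
At (-1, 2, 2): (-12, -44, -6).

(-12, -44, -6)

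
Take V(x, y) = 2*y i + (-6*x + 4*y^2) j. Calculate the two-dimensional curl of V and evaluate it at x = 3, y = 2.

∂V₂/∂x = -6
∂V₁/∂y = 2
Scalar curl = -8
At (3, 2): -8.

-8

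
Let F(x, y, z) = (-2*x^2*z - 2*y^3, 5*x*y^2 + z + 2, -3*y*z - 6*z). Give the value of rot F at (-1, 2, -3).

(8, -2, 44)

(∇×F)₁ = ∂F₃/∂y − ∂F₂/∂z = -3*z - 1
(∇×F)₂ = ∂F₁/∂z − ∂F₃/∂x = -2*x^2
(∇×F)₃ = ∂F₂/∂x − ∂F₁/∂y = 11*y^2
∇×F = (-3*z - 1, -2*x^2, 11*y^2)
At (-1, 2, -3): (8, -2, 44).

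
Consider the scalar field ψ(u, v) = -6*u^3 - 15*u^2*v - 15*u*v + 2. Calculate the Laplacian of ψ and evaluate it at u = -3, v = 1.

∂²ψ/∂u² = -6*(6*u + 5*v)
∂²ψ/∂v² = 0
∇²ψ = -36*u - 30*v
At (-3, 1): 78.

78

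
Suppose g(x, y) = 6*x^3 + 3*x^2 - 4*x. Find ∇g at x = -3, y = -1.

(140, 0)

∂g/∂x = 18*x^2 + 6*x - 4
∂g/∂y = 0
∇g = (18*x^2 + 6*x - 4, 0)
At (-3, -1): (140, 0).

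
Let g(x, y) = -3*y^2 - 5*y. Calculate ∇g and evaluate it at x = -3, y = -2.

∂g/∂x = 0
∂g/∂y = -6*y - 5
∇g = (0, -6*y - 5)
At (-3, -2): (0, 7).

(0, 7)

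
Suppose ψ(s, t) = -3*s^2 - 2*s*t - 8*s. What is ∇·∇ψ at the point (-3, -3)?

-6

∂²ψ/∂s² = -6
∂²ψ/∂t² = 0
∇²ψ = -6
At (-3, -3): -6.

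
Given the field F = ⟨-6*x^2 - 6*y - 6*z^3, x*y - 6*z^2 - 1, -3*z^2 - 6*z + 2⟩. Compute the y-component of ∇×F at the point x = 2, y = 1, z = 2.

-72

(∇×F)_2 = ∂F₁/∂z − ∂F₃/∂x
= -18*z^2 − (0)
= -18*z^2
At (2, 1, 2): -72.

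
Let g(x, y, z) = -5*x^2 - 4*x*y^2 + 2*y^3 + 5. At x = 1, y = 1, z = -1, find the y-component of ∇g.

(∇g)_2 = ∂g/∂y = -8*x*y + 6*y^2
At (1, 1, -1): -2.

-2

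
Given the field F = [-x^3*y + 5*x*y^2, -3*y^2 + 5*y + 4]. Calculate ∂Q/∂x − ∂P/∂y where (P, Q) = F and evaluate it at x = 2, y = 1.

-12

∂F₂/∂x = 0
∂F₁/∂y = -x^3 + 10*x*y
Scalar curl = x^3 - 10*x*y
At (2, 1): -12.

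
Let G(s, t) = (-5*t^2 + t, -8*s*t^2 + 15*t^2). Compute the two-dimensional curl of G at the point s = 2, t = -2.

∂G₂/∂s = -8*t^2
∂G₁/∂t = -10*t + 1
Scalar curl = -8*t^2 + 10*t - 1
At (2, -2): -53.

-53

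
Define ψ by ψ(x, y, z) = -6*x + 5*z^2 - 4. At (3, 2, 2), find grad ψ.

∂ψ/∂x = -6
∂ψ/∂y = 0
∂ψ/∂z = 10*z
∇ψ = (-6, 0, 10*z)
At (3, 2, 2): (-6, 0, 20).

(-6, 0, 20)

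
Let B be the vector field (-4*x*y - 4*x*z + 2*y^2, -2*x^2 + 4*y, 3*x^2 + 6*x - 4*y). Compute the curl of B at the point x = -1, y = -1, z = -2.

(∇×B)₁ = ∂B₃/∂y − ∂B₂/∂z = -4
(∇×B)₂ = ∂B₁/∂z − ∂B₃/∂x = -10*x - 6
(∇×B)₃ = ∂B₂/∂x − ∂B₁/∂y = -4*y
∇×B = (-4, -10*x - 6, -4*y)
At (-1, -1, -2): (-4, 4, 4).

(-4, 4, 4)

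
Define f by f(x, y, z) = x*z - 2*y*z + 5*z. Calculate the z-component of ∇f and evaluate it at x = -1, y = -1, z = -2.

6

(∇f)_3 = ∂f/∂z = x - 2*y + 5
At (-1, -1, -2): 6.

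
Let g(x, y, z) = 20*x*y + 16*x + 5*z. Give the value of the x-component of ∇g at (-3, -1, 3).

(∇g)_1 = ∂g/∂x = 20*y + 16
At (-3, -1, 3): -4.

-4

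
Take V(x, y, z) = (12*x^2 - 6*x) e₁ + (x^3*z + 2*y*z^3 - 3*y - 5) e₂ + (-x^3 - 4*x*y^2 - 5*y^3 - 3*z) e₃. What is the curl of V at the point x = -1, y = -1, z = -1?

(-16, 7, -3)

(∇×V)₁ = ∂V₃/∂y − ∂V₂/∂z = -x^3 - 8*x*y - 15*y^2 - 6*y*z^2
(∇×V)₂ = ∂V₁/∂z − ∂V₃/∂x = 3*x^2 + 4*y^2
(∇×V)₃ = ∂V₂/∂x − ∂V₁/∂y = 3*x^2*z
∇×V = (-x^3 - 8*x*y - 15*y^2 - 6*y*z^2, 3*x^2 + 4*y^2, 3*x^2*z)
At (-1, -1, -1): (-16, 7, -3).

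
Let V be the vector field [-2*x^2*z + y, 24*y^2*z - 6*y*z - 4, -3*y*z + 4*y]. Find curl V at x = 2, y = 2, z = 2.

(-86, -8, -1)

(∇×V)₁ = ∂V₃/∂y − ∂V₂/∂z = -24*y^2 + 6*y - 3*z + 4
(∇×V)₂ = ∂V₁/∂z − ∂V₃/∂x = -2*x^2
(∇×V)₃ = ∂V₂/∂x − ∂V₁/∂y = -1
∇×V = (-24*y^2 + 6*y - 3*z + 4, -2*x^2, -1)
At (2, 2, 2): (-86, -8, -1).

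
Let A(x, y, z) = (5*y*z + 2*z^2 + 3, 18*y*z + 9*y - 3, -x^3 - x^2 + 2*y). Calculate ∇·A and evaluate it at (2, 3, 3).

∂A₁/∂x = 0
∂A₂/∂y = 18*z + 9
∂A₃/∂z = 0
∇·A = 18*z + 9
At (2, 3, 3): 63.

63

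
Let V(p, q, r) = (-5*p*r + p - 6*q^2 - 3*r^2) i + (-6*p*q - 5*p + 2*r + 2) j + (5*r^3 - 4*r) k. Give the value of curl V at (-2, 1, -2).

(∇×V)₁ = ∂V₃/∂q − ∂V₂/∂r = -2
(∇×V)₂ = ∂V₁/∂r − ∂V₃/∂p = -5*p - 6*r
(∇×V)₃ = ∂V₂/∂p − ∂V₁/∂q = 6*q - 5
∇×V = (-2, -5*p - 6*r, 6*q - 5)
At (-2, 1, -2): (-2, 22, 1).

(-2, 22, 1)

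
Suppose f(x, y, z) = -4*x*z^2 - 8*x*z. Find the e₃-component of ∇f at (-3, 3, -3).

-48

(∇f)_3 = ∂f/∂z = -8*x*z - 8*x
At (-3, 3, -3): -48.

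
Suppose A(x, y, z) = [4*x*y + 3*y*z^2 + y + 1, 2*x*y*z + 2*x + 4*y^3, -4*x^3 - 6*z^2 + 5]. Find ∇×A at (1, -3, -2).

(∇×A)₁ = ∂A₃/∂y − ∂A₂/∂z = -2*x*y
(∇×A)₂ = ∂A₁/∂z − ∂A₃/∂x = 12*x^2 + 6*y*z
(∇×A)₃ = ∂A₂/∂x − ∂A₁/∂y = -4*x + 2*y*z - 3*z^2 + 1
∇×A = (-2*x*y, 12*x^2 + 6*y*z, -4*x + 2*y*z - 3*z^2 + 1)
At (1, -3, -2): (6, 48, -3).

(6, 48, -3)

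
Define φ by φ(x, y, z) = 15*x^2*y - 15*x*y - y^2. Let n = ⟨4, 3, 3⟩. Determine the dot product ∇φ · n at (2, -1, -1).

∂φ/∂x = 30*x*y - 15*y
∂φ/∂y = 15*x^2 - 15*x - 2*y
∂φ/∂z = 0
∇φ at (2, -1, -1) = (-45, 32, 0)
∇φ · n = (-45)(4) + (32)(3) + (0)(3) = -84

-84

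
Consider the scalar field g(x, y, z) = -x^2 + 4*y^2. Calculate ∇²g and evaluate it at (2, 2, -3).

6

∂²g/∂x² = -2
∂²g/∂y² = 8
∂²g/∂z² = 0
∇²g = 6
At (2, 2, -3): 6.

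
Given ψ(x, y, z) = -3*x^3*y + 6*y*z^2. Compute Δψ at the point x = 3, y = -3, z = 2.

126

∂²ψ/∂x² = -18*x*y
∂²ψ/∂y² = 0
∂²ψ/∂z² = 12*y
∇²ψ = -18*x*y + 12*y
At (3, -3, 2): 126.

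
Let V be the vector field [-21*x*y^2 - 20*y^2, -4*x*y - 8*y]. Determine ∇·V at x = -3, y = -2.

-80

∂V₁/∂x = -21*y^2
∂V₂/∂y = -4*x - 8
∇·V = -4*x - 21*y^2 - 8
At (-3, -2): -80.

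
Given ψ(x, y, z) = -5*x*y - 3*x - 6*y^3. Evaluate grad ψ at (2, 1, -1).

∂ψ/∂x = -5*y - 3
∂ψ/∂y = -5*x - 18*y^2
∂ψ/∂z = 0
∇ψ = (-5*y - 3, -5*x - 18*y^2, 0)
At (2, 1, -1): (-8, -28, 0).

(-8, -28, 0)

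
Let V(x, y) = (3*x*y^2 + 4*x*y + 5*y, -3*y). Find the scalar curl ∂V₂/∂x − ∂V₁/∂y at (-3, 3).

∂V₂/∂x = 0
∂V₁/∂y = 6*x*y + 4*x + 5
Scalar curl = -6*x*y - 4*x - 5
At (-3, 3): 61.

61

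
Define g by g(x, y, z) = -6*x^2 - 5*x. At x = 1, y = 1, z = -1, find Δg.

-12

∂²g/∂x² = -12
∂²g/∂y² = 0
∂²g/∂z² = 0
∇²g = -12
At (1, 1, -1): -12.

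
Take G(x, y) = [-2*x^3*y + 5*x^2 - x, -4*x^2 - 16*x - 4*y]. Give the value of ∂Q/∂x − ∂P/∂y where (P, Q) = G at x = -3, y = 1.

-46

∂G₂/∂x = -8*x - 16
∂G₁/∂y = -2*x^3
Scalar curl = 2*x^3 - 8*x - 16
At (-3, 1): -46.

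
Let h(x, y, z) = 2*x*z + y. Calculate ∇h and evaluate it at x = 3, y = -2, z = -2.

∂h/∂x = 2*z
∂h/∂y = 1
∂h/∂z = 2*x
∇h = (2*z, 1, 2*x)
At (3, -2, -2): (-4, 1, 6).

(-4, 1, 6)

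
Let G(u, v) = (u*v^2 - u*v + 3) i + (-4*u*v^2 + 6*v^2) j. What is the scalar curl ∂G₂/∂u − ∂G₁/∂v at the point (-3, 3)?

-21

∂G₂/∂u = -4*v^2
∂G₁/∂v = 2*u*v - u
Scalar curl = -2*u*v + u - 4*v^2
At (-3, 3): -21.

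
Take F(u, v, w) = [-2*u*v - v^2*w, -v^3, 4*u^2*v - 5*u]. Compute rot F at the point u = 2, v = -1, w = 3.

(16, 20, -2)

(∇×F)₁ = ∂F₃/∂v − ∂F₂/∂w = 4*u^2
(∇×F)₂ = ∂F₁/∂w − ∂F₃/∂u = -8*u*v - v^2 + 5
(∇×F)₃ = ∂F₂/∂u − ∂F₁/∂v = 2*u + 2*v*w
∇×F = (4*u^2, -8*u*v - v^2 + 5, 2*u + 2*v*w)
At (2, -1, 3): (16, 20, -2).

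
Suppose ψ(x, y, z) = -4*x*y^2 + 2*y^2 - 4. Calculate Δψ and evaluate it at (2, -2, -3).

∂²ψ/∂x² = 0
∂²ψ/∂y² = 4*(-2*x + 1)
∂²ψ/∂z² = 0
∇²ψ = -8*x + 4
At (2, -2, -3): -12.

-12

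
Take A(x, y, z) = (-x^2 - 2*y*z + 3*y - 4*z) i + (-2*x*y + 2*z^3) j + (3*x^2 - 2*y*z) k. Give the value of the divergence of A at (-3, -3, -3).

18

∂A₁/∂x = -2*x
∂A₂/∂y = -2*x
∂A₃/∂z = -2*y
∇·A = -4*x - 2*y
At (-3, -3, -3): 18.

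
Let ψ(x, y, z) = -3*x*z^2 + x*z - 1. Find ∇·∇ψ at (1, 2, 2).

-6

∂²ψ/∂x² = 0
∂²ψ/∂y² = 0
∂²ψ/∂z² = -6*x
∇²ψ = -6*x
At (1, 2, 2): -6.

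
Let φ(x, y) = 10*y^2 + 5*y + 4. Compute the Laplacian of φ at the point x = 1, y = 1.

∂²φ/∂x² = 0
∂²φ/∂y² = 20
∇²φ = 20
At (1, 1): 20.

20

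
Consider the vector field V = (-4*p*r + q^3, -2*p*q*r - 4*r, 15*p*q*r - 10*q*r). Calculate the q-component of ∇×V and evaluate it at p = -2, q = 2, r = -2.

68

(∇×V)_2 = ∂V₁/∂r − ∂V₃/∂p
= -4*p − (15*q*r)
= -4*p - 15*q*r
At (-2, 2, -2): 68.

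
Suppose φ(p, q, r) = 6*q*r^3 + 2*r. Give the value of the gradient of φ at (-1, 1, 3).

∂φ/∂p = 0
∂φ/∂q = 6*r^3
∂φ/∂r = 18*q*r^2 + 2
∇φ = (0, 6*r^3, 18*q*r^2 + 2)
At (-1, 1, 3): (0, 162, 164).

(0, 162, 164)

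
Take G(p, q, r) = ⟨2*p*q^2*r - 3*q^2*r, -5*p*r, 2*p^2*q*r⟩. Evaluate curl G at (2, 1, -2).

(-6, 17, 14)

(∇×G)₁ = ∂G₃/∂q − ∂G₂/∂r = 2*p^2*r + 5*p
(∇×G)₂ = ∂G₁/∂r − ∂G₃/∂p = 2*p*q^2 - 4*p*q*r - 3*q^2
(∇×G)₃ = ∂G₂/∂p − ∂G₁/∂q = -4*p*q*r + 6*q*r - 5*r
∇×G = (2*p^2*r + 5*p, 2*p*q^2 - 4*p*q*r - 3*q^2, -4*p*q*r + 6*q*r - 5*r)
At (2, 1, -2): (-6, 17, 14).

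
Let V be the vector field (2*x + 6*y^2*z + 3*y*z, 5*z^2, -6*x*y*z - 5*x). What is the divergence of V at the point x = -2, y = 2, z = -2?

∂V₁/∂x = 2
∂V₂/∂y = 0
∂V₃/∂z = -6*x*y
∇·V = -6*x*y + 2
At (-2, 2, -2): 26.

26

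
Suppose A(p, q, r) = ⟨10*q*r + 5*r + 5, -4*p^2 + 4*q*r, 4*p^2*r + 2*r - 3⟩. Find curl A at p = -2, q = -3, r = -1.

(12, -41, 26)

(∇×A)₁ = ∂A₃/∂q − ∂A₂/∂r = -4*q
(∇×A)₂ = ∂A₁/∂r − ∂A₃/∂p = -8*p*r + 10*q + 5
(∇×A)₃ = ∂A₂/∂p − ∂A₁/∂q = -8*p - 10*r
∇×A = (-4*q, -8*p*r + 10*q + 5, -8*p - 10*r)
At (-2, -3, -1): (12, -41, 26).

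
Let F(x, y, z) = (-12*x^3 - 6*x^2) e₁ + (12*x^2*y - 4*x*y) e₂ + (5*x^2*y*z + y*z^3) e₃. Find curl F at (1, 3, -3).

(-42, 90, 60)

(∇×F)₁ = ∂F₃/∂y − ∂F₂/∂z = 5*x^2*z + z^3
(∇×F)₂ = ∂F₁/∂z − ∂F₃/∂x = -10*x*y*z
(∇×F)₃ = ∂F₂/∂x − ∂F₁/∂y = 24*x*y - 4*y
∇×F = (5*x^2*z + z^3, -10*x*y*z, 24*x*y - 4*y)
At (1, 3, -3): (-42, 90, 60).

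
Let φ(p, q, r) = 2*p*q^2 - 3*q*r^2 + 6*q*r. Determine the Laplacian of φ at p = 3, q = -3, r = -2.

30

∂²φ/∂p² = 0
∂²φ/∂q² = 4*p
∂²φ/∂r² = -6*q
∇²φ = 4*p - 6*q
At (3, -3, -2): 30.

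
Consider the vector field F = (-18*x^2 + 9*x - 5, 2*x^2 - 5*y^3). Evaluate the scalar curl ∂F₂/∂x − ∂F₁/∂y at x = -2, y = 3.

∂F₂/∂x = 4*x
∂F₁/∂y = 0
Scalar curl = 4*x
At (-2, 3): -8.

-8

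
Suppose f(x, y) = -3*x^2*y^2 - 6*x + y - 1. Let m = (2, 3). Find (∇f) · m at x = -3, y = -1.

189

∂f/∂x = -6*x*y^2 - 6
∂f/∂y = -6*x^2*y + 1
∇f at (-3, -1) = (12, 55)
∇f · m = (12)(2) + (55)(3) = 189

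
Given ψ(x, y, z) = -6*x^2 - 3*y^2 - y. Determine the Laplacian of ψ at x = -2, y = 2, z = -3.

-18

∂²ψ/∂x² = -12
∂²ψ/∂y² = -6
∂²ψ/∂z² = 0
∇²ψ = -18
At (-2, 2, -3): -18.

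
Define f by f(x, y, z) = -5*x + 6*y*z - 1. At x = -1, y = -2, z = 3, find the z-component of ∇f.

(∇f)_3 = ∂f/∂z = 6*y
At (-1, -2, 3): -12.

-12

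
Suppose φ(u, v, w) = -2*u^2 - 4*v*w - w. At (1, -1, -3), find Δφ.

-4

∂²φ/∂u² = -4
∂²φ/∂v² = 0
∂²φ/∂w² = 0
∇²φ = -4
At (1, -1, -3): -4.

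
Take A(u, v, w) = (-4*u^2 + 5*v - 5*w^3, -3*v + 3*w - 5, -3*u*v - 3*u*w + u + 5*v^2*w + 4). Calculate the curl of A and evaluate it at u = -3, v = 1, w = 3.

(36, -124, -5)

(∇×A)₁ = ∂A₃/∂v − ∂A₂/∂w = -3*u + 10*v*w - 3
(∇×A)₂ = ∂A₁/∂w − ∂A₃/∂u = 3*v - 15*w^2 + 3*w - 1
(∇×A)₃ = ∂A₂/∂u − ∂A₁/∂v = -5
∇×A = (-3*u + 10*v*w - 3, 3*v - 15*w^2 + 3*w - 1, -5)
At (-3, 1, 3): (36, -124, -5).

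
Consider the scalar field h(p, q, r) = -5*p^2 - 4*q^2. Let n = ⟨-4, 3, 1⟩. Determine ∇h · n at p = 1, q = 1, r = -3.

∂h/∂p = -10*p
∂h/∂q = -8*q
∂h/∂r = 0
∇h at (1, 1, -3) = (-10, -8, 0)
∇h · n = (-10)(-4) + (-8)(3) + (0)(1) = 16

16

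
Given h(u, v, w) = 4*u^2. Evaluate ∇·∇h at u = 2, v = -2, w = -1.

8

∂²h/∂u² = 8
∂²h/∂v² = 0
∂²h/∂w² = 0
∇²h = 8
At (2, -2, -1): 8.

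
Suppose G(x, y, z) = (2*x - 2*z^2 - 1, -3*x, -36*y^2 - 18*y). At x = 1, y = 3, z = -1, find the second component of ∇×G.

4

(∇×G)_2 = ∂G₁/∂z − ∂G₃/∂x
= -4*z − (0)
= -4*z
At (1, 3, -1): 4.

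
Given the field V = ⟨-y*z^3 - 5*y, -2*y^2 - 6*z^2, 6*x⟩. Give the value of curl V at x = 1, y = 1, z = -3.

(-36, -33, -22)

(∇×V)₁ = ∂V₃/∂y − ∂V₂/∂z = 12*z
(∇×V)₂ = ∂V₁/∂z − ∂V₃/∂x = -3*y*z^2 - 6
(∇×V)₃ = ∂V₂/∂x − ∂V₁/∂y = z^3 + 5
∇×V = (12*z, -3*y*z^2 - 6, z^3 + 5)
At (1, 1, -3): (-36, -33, -22).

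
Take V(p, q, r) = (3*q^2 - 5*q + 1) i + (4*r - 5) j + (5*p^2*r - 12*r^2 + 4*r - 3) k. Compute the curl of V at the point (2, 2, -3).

(-4, 60, -7)

(∇×V)₁ = ∂V₃/∂q − ∂V₂/∂r = -4
(∇×V)₂ = ∂V₁/∂r − ∂V₃/∂p = -10*p*r
(∇×V)₃ = ∂V₂/∂p − ∂V₁/∂q = -6*q + 5
∇×V = (-4, -10*p*r, -6*q + 5)
At (2, 2, -3): (-4, 60, -7).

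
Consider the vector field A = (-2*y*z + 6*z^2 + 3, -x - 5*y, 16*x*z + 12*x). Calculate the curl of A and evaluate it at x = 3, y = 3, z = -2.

(∇×A)₁ = ∂A₃/∂y − ∂A₂/∂z = 0
(∇×A)₂ = ∂A₁/∂z − ∂A₃/∂x = -2*y - 4*z - 12
(∇×A)₃ = ∂A₂/∂x − ∂A₁/∂y = 2*z - 1
∇×A = (0, -2*y - 4*z - 12, 2*z - 1)
At (3, 3, -2): (0, -10, -5).

(0, -10, -5)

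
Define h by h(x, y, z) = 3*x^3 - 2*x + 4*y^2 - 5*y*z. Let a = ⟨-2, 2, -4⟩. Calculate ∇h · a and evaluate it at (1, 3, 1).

84

∂h/∂x = 9*x^2 - 2
∂h/∂y = 8*y - 5*z
∂h/∂z = -5*y
∇h at (1, 3, 1) = (7, 19, -15)
∇h · a = (7)(-2) + (19)(2) + (-15)(-4) = 84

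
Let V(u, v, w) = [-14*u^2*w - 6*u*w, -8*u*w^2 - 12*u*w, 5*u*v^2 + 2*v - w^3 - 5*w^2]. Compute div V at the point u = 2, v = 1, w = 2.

∂V₁/∂u = -28*u*w - 6*w
∂V₂/∂v = 0
∂V₃/∂w = -3*w^2 - 10*w
∇·V = -28*u*w - 3*w^2 - 16*w
At (2, 1, 2): -156.

-156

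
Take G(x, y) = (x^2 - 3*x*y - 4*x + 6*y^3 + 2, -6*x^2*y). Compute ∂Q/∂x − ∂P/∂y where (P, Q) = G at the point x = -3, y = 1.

∂G₂/∂x = -12*x*y
∂G₁/∂y = -3*x + 18*y^2
Scalar curl = -12*x*y + 3*x - 18*y^2
At (-3, 1): 9.

9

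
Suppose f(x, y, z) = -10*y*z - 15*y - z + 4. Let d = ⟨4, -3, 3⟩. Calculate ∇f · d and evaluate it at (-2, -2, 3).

192

∂f/∂x = 0
∂f/∂y = -10*z - 15
∂f/∂z = -10*y - 1
∇f at (-2, -2, 3) = (0, -45, 19)
∇f · d = (0)(4) + (-45)(-3) + (19)(3) = 192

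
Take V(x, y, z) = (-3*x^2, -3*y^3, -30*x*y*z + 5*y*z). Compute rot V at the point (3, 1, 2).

(∇×V)₁ = ∂V₃/∂y − ∂V₂/∂z = -30*x*z + 5*z
(∇×V)₂ = ∂V₁/∂z − ∂V₃/∂x = 30*y*z
(∇×V)₃ = ∂V₂/∂x − ∂V₁/∂y = 0
∇×V = (-30*x*z + 5*z, 30*y*z, 0)
At (3, 1, 2): (-170, 60, 0).

(-170, 60, 0)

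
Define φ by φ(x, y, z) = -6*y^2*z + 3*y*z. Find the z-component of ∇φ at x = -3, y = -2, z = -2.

-30

(∇φ)_3 = ∂φ/∂z = -6*y^2 + 3*y
At (-3, -2, -2): -30.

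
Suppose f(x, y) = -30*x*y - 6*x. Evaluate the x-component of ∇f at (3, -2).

(∇f)_1 = ∂f/∂x = -30*y - 6
At (3, -2): 54.

54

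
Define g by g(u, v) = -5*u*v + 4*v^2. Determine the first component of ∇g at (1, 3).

-15

(∇g)_1 = ∂g/∂u = -5*v
At (1, 3): -15.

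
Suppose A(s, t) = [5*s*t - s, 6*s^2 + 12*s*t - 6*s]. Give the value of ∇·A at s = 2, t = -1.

∂A₁/∂s = 5*t - 1
∂A₂/∂t = 12*s
∇·A = 12*s + 5*t - 1
At (2, -1): 18.

18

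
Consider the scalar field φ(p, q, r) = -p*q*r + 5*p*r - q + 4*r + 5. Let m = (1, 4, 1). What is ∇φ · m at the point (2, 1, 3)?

∂φ/∂p = -q*r + 5*r
∂φ/∂q = -p*r - 1
∂φ/∂r = -p*q + 5*p + 4
∇φ at (2, 1, 3) = (12, -7, 12)
∇φ · m = (12)(1) + (-7)(4) + (12)(1) = -4

-4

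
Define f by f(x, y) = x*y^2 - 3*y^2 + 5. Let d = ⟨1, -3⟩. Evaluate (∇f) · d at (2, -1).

-5

∂f/∂x = y^2
∂f/∂y = 2*x*y - 6*y
∇f at (2, -1) = (1, 2)
∇f · d = (1)(1) + (2)(-3) = -5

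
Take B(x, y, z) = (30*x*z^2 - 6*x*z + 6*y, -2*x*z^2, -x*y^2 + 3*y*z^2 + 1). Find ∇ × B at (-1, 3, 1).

(∇×B)₁ = ∂B₃/∂y − ∂B₂/∂z = -2*x*y + 4*x*z + 3*z^2
(∇×B)₂ = ∂B₁/∂z − ∂B₃/∂x = 60*x*z - 6*x + y^2
(∇×B)₃ = ∂B₂/∂x − ∂B₁/∂y = -2*z^2 - 6
∇×B = (-2*x*y + 4*x*z + 3*z^2, 60*x*z - 6*x + y^2, -2*z^2 - 6)
At (-1, 3, 1): (5, -45, -8).

(5, -45, -8)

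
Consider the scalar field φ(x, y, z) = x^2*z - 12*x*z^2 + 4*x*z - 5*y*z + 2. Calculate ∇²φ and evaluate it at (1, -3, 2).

-20

∂²φ/∂x² = 2*z
∂²φ/∂y² = 0
∂²φ/∂z² = -24*x
∇²φ = -24*x + 2*z
At (1, -3, 2): -20.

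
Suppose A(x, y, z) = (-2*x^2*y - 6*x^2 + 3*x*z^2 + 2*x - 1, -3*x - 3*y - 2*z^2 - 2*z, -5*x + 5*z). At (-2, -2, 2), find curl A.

(∇×A)₁ = ∂A₃/∂y − ∂A₂/∂z = 4*z + 2
(∇×A)₂ = ∂A₁/∂z − ∂A₃/∂x = 6*x*z + 5
(∇×A)₃ = ∂A₂/∂x − ∂A₁/∂y = 2*x^2 - 3
∇×A = (4*z + 2, 6*x*z + 5, 2*x^2 - 3)
At (-2, -2, 2): (10, -19, 5).

(10, -19, 5)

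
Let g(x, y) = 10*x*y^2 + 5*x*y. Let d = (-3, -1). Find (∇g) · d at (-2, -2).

-160

∂g/∂x = 10*y^2 + 5*y
∂g/∂y = 20*x*y + 5*x
∇g at (-2, -2) = (30, 70)
∇g · d = (30)(-3) + (70)(-1) = -160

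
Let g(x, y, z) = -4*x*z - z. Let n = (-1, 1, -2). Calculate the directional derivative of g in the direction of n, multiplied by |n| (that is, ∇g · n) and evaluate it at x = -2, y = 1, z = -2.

-22

∂g/∂x = -4*z
∂g/∂y = 0
∂g/∂z = -4*x - 1
∇g at (-2, 1, -2) = (8, 0, 7)
∇g · n = (8)(-1) + (0)(1) + (7)(-2) = -22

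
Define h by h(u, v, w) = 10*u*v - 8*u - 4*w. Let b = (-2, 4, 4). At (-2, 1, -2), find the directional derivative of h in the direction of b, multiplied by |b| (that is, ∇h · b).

∂h/∂u = 10*v - 8
∂h/∂v = 10*u
∂h/∂w = -4
∇h at (-2, 1, -2) = (2, -20, -4)
∇h · b = (2)(-2) + (-20)(4) + (-4)(4) = -100

-100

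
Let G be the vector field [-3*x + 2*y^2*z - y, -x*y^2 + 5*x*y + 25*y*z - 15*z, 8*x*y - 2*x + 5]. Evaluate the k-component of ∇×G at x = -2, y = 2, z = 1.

-1

(∇×G)_3 = ∂G₂/∂x − ∂G₁/∂y
= -y^2 + 5*y − (4*y*z - 1)
= -y^2 - 4*y*z + 5*y + 1
At (-2, 2, 1): -1.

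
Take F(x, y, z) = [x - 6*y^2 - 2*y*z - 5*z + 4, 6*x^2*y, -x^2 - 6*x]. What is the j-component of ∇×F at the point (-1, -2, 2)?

(∇×F)_2 = ∂F₁/∂z − ∂F₃/∂x
= -2*y - 5 − (-2*x - 6)
= 2*x - 2*y + 1
At (-1, -2, 2): 3.

3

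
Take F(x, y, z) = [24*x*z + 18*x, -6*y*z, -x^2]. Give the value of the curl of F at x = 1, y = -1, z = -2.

(∇×F)₁ = ∂F₃/∂y − ∂F₂/∂z = 6*y
(∇×F)₂ = ∂F₁/∂z − ∂F₃/∂x = 26*x
(∇×F)₃ = ∂F₂/∂x − ∂F₁/∂y = 0
∇×F = (6*y, 26*x, 0)
At (1, -1, -2): (-6, 26, 0).

(-6, 26, 0)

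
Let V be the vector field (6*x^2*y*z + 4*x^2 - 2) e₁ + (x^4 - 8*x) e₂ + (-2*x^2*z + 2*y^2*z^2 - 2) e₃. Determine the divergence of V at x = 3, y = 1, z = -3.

∂V₁/∂x = 12*x*y*z + 8*x
∂V₂/∂y = 0
∂V₃/∂z = -2*x^2 + 4*y^2*z
∇·V = -2*x^2 + 12*x*y*z + 8*x + 4*y^2*z
At (3, 1, -3): -114.

-114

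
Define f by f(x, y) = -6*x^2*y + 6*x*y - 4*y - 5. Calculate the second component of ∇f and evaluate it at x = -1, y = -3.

-16

(∇f)_2 = ∂f/∂y = -6*x^2 + 6*x - 4
At (-1, -3): -16.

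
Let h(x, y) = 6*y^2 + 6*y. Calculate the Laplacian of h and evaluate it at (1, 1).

12

∂²h/∂x² = 0
∂²h/∂y² = 12
∇²h = 12
At (1, 1): 12.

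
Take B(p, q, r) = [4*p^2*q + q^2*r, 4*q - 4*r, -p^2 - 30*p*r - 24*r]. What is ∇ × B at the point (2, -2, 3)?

(∇×B)₁ = ∂B₃/∂q − ∂B₂/∂r = 4
(∇×B)₂ = ∂B₁/∂r − ∂B₃/∂p = 2*p + q^2 + 30*r
(∇×B)₃ = ∂B₂/∂p − ∂B₁/∂q = -4*p^2 - 2*q*r
∇×B = (4, 2*p + q^2 + 30*r, -4*p^2 - 2*q*r)
At (2, -2, 3): (4, 98, -4).

(4, 98, -4)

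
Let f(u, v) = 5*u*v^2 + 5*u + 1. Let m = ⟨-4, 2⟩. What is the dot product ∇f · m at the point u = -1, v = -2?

-60

∂f/∂u = 5*v^2 + 5
∂f/∂v = 10*u*v
∇f at (-1, -2) = (25, 20)
∇f · m = (25)(-4) + (20)(2) = -60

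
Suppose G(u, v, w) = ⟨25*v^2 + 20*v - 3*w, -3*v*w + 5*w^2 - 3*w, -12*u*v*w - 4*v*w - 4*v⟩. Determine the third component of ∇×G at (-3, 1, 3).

-70

(∇×G)_3 = ∂G₂/∂u − ∂G₁/∂v
= 0 − (50*v + 20)
= -50*v - 20
At (-3, 1, 3): -70.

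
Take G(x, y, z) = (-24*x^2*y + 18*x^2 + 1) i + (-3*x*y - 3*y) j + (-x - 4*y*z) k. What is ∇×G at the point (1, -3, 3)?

(-12, 1, 33)

(∇×G)₁ = ∂G₃/∂y − ∂G₂/∂z = -4*z
(∇×G)₂ = ∂G₁/∂z − ∂G₃/∂x = 1
(∇×G)₃ = ∂G₂/∂x − ∂G₁/∂y = 24*x^2 - 3*y
∇×G = (-4*z, 1, 24*x^2 - 3*y)
At (1, -3, 3): (-12, 1, 33).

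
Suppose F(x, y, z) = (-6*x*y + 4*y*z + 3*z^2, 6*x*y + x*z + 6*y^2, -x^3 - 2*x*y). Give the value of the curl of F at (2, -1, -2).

(-6, -6, 12)

(∇×F)₁ = ∂F₃/∂y − ∂F₂/∂z = -3*x
(∇×F)₂ = ∂F₁/∂z − ∂F₃/∂x = 3*x^2 + 6*y + 6*z
(∇×F)₃ = ∂F₂/∂x − ∂F₁/∂y = 6*x + 6*y - 3*z
∇×F = (-3*x, 3*x^2 + 6*y + 6*z, 6*x + 6*y - 3*z)
At (2, -1, -2): (-6, -6, 12).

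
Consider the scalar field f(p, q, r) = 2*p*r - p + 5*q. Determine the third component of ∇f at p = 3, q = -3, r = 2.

6

(∇f)_3 = ∂f/∂r = 2*p
At (3, -3, 2): 6.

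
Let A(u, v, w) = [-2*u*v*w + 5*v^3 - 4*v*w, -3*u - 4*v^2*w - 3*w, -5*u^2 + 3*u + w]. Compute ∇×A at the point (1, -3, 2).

(∇×A)₁ = ∂A₃/∂v − ∂A₂/∂w = 4*v^2 + 3
(∇×A)₂ = ∂A₁/∂w − ∂A₃/∂u = -2*u*v + 10*u - 4*v - 3
(∇×A)₃ = ∂A₂/∂u − ∂A₁/∂v = 2*u*w - 15*v^2 + 4*w - 3
∇×A = (4*v^2 + 3, -2*u*v + 10*u - 4*v - 3, 2*u*w - 15*v^2 + 4*w - 3)
At (1, -3, 2): (39, 25, -126).

(39, 25, -126)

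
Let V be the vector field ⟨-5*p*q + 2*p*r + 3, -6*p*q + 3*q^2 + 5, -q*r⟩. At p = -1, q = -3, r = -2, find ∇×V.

(2, -2, 13)

(∇×V)₁ = ∂V₃/∂q − ∂V₂/∂r = -r
(∇×V)₂ = ∂V₁/∂r − ∂V₃/∂p = 2*p
(∇×V)₃ = ∂V₂/∂p − ∂V₁/∂q = 5*p - 6*q
∇×V = (-r, 2*p, 5*p - 6*q)
At (-1, -3, -2): (2, -2, 13).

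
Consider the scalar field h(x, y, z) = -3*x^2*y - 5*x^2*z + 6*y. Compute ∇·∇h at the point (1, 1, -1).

4

∂²h/∂x² = -2*(3*y + 5*z)
∂²h/∂y² = 0
∂²h/∂z² = 0
∇²h = -6*y - 10*z
At (1, 1, -1): 4.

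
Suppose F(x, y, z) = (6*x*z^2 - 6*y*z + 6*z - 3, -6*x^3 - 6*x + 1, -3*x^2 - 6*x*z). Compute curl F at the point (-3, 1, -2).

(0, 42, -180)

(∇×F)₁ = ∂F₃/∂y − ∂F₂/∂z = 0
(∇×F)₂ = ∂F₁/∂z − ∂F₃/∂x = 12*x*z + 6*x - 6*y + 6*z + 6
(∇×F)₃ = ∂F₂/∂x − ∂F₁/∂y = -18*x^2 + 6*z - 6
∇×F = (0, 12*x*z + 6*x - 6*y + 6*z + 6, -18*x^2 + 6*z - 6)
At (-3, 1, -2): (0, 42, -180).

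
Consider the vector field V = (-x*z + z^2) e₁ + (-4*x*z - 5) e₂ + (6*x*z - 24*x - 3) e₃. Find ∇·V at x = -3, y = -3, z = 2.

-20

∂V₁/∂x = -z
∂V₂/∂y = 0
∂V₃/∂z = 6*x
∇·V = 6*x - z
At (-3, -3, 2): -20.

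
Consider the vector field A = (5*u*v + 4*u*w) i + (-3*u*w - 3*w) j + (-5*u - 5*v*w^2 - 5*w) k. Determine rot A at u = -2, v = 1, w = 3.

(-48, -3, 1)

(∇×A)₁ = ∂A₃/∂v − ∂A₂/∂w = 3*u - 5*w^2 + 3
(∇×A)₂ = ∂A₁/∂w − ∂A₃/∂u = 4*u + 5
(∇×A)₃ = ∂A₂/∂u − ∂A₁/∂v = -5*u - 3*w
∇×A = (3*u - 5*w^2 + 3, 4*u + 5, -5*u - 3*w)
At (-2, 1, 3): (-48, -3, 1).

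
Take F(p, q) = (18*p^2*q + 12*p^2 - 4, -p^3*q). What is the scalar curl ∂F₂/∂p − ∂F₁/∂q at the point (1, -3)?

-9

∂F₂/∂p = -3*p^2*q
∂F₁/∂q = 18*p^2
Scalar curl = -3*p^2*q - 18*p^2
At (1, -3): -9.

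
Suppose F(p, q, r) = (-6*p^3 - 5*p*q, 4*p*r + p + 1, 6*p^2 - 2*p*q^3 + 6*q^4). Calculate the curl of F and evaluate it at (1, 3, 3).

(∇×F)₁ = ∂F₃/∂q − ∂F₂/∂r = -6*p*q^2 - 4*p + 24*q^3
(∇×F)₂ = ∂F₁/∂r − ∂F₃/∂p = -12*p + 2*q^3
(∇×F)₃ = ∂F₂/∂p − ∂F₁/∂q = 5*p + 4*r + 1
∇×F = (-6*p*q^2 - 4*p + 24*q^3, -12*p + 2*q^3, 5*p + 4*r + 1)
At (1, 3, 3): (590, 42, 18).

(590, 42, 18)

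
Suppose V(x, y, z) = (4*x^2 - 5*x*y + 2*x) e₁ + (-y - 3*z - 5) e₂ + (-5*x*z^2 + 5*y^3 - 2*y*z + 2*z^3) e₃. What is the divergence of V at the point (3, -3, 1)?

22

∂V₁/∂x = 8*x - 5*y + 2
∂V₂/∂y = -1
∂V₃/∂z = -10*x*z - 2*y + 6*z^2
∇·V = -10*x*z + 8*x - 7*y + 6*z^2 + 1
At (3, -3, 1): 22.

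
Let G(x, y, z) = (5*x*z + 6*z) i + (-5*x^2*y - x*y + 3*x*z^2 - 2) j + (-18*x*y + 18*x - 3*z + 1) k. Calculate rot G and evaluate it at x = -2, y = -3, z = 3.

(72, -76, -30)

(∇×G)₁ = ∂G₃/∂y − ∂G₂/∂z = -6*x*z - 18*x
(∇×G)₂ = ∂G₁/∂z − ∂G₃/∂x = 5*x + 18*y - 12
(∇×G)₃ = ∂G₂/∂x − ∂G₁/∂y = -10*x*y - y + 3*z^2
∇×G = (-6*x*z - 18*x, 5*x + 18*y - 12, -10*x*y - y + 3*z^2)
At (-2, -3, 3): (72, -76, -30).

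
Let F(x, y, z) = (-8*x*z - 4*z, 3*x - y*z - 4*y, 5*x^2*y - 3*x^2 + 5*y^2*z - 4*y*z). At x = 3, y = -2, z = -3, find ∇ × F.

(∇×F)₁ = ∂F₃/∂y − ∂F₂/∂z = 5*x^2 + 10*y*z + y - 4*z
(∇×F)₂ = ∂F₁/∂z − ∂F₃/∂x = -10*x*y - 2*x - 4
(∇×F)₃ = ∂F₂/∂x − ∂F₁/∂y = 3
∇×F = (5*x^2 + 10*y*z + y - 4*z, -10*x*y - 2*x - 4, 3)
At (3, -2, -3): (115, 50, 3).

(115, 50, 3)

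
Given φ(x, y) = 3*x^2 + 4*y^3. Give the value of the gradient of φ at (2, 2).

∂φ/∂x = 6*x
∂φ/∂y = 12*y^2
∇φ = (6*x, 12*y^2)
At (2, 2): (12, 48).

(12, 48)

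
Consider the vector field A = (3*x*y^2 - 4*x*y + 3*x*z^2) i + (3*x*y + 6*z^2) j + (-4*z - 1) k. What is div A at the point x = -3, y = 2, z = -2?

3

∂A₁/∂x = 3*y^2 - 4*y + 3*z^2
∂A₂/∂y = 3*x
∂A₃/∂z = -4
∇·A = 3*x + 3*y^2 - 4*y + 3*z^2 - 4
At (-3, 2, -2): 3.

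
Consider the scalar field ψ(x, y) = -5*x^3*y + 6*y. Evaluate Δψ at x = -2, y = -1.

∂²ψ/∂x² = -30*x*y
∂²ψ/∂y² = 0
∇²ψ = -30*x*y
At (-2, -1): -60.

-60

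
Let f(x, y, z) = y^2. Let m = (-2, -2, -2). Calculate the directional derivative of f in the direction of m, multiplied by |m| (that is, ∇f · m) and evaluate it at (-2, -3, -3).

∂f/∂x = 0
∂f/∂y = 2*y
∂f/∂z = 0
∇f at (-2, -3, -3) = (0, -6, 0)
∇f · m = (0)(-2) + (-6)(-2) + (0)(-2) = 12

12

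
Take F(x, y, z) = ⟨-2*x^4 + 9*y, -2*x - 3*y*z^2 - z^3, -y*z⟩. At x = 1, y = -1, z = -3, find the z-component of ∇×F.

(∇×F)_3 = ∂F₂/∂x − ∂F₁/∂y
= -2 − (9)
= -11
At (1, -1, -3): -11.

-11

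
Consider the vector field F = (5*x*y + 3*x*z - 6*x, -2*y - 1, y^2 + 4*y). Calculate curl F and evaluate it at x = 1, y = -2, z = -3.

(∇×F)₁ = ∂F₃/∂y − ∂F₂/∂z = 2*y + 4
(∇×F)₂ = ∂F₁/∂z − ∂F₃/∂x = 3*x
(∇×F)₃ = ∂F₂/∂x − ∂F₁/∂y = -5*x
∇×F = (2*y + 4, 3*x, -5*x)
At (1, -2, -3): (0, 3, -5).

(0, 3, -5)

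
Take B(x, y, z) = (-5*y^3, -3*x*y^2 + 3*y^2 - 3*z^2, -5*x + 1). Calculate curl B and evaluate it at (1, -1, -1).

(-6, 5, 12)

(∇×B)₁ = ∂B₃/∂y − ∂B₂/∂z = 6*z
(∇×B)₂ = ∂B₁/∂z − ∂B₃/∂x = 5
(∇×B)₃ = ∂B₂/∂x − ∂B₁/∂y = 12*y^2
∇×B = (6*z, 5, 12*y^2)
At (1, -1, -1): (-6, 5, 12).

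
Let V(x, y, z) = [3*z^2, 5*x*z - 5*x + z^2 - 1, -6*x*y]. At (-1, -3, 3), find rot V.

(5, 0, 10)

(∇×V)₁ = ∂V₃/∂y − ∂V₂/∂z = -11*x - 2*z
(∇×V)₂ = ∂V₁/∂z − ∂V₃/∂x = 6*y + 6*z
(∇×V)₃ = ∂V₂/∂x − ∂V₁/∂y = 5*z - 5
∇×V = (-11*x - 2*z, 6*y + 6*z, 5*z - 5)
At (-1, -3, 3): (5, 0, 10).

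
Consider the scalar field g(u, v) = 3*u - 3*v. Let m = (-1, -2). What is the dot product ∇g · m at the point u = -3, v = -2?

∂g/∂u = 3
∂g/∂v = -3
∇g at (-3, -2) = (3, -3)
∇g · m = (3)(-1) + (-3)(-2) = 3

3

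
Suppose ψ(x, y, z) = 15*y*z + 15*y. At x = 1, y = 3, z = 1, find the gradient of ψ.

∂ψ/∂x = 0
∂ψ/∂y = 15*z + 15
∂ψ/∂z = 15*y
∇ψ = (0, 15*z + 15, 15*y)
At (1, 3, 1): (0, 30, 45).

(0, 30, 45)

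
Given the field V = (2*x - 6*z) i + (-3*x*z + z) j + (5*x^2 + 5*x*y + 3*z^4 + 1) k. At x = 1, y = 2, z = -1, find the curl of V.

(7, -26, 3)

(∇×V)₁ = ∂V₃/∂y − ∂V₂/∂z = 8*x - 1
(∇×V)₂ = ∂V₁/∂z − ∂V₃/∂x = -10*x - 5*y - 6
(∇×V)₃ = ∂V₂/∂x − ∂V₁/∂y = -3*z
∇×V = (8*x - 1, -10*x - 5*y - 6, -3*z)
At (1, 2, -1): (7, -26, 3).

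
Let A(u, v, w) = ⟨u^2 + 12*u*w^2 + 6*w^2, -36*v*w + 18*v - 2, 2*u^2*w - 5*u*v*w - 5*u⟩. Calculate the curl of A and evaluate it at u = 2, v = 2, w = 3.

(42, 191, 0)

(∇×A)₁ = ∂A₃/∂v − ∂A₂/∂w = -5*u*w + 36*v
(∇×A)₂ = ∂A₁/∂w − ∂A₃/∂u = 20*u*w + 5*v*w + 12*w + 5
(∇×A)₃ = ∂A₂/∂u − ∂A₁/∂v = 0
∇×A = (-5*u*w + 36*v, 20*u*w + 5*v*w + 12*w + 5, 0)
At (2, 2, 3): (42, 191, 0).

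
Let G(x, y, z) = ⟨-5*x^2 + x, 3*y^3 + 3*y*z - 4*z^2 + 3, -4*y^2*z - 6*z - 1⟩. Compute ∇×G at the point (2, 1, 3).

(-3, 0, 0)

(∇×G)₁ = ∂G₃/∂y − ∂G₂/∂z = -8*y*z - 3*y + 8*z
(∇×G)₂ = ∂G₁/∂z − ∂G₃/∂x = 0
(∇×G)₃ = ∂G₂/∂x − ∂G₁/∂y = 0
∇×G = (-8*y*z - 3*y + 8*z, 0, 0)
At (2, 1, 3): (-3, 0, 0).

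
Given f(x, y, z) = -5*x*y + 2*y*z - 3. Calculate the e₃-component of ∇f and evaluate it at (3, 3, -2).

(∇f)_3 = ∂f/∂z = 2*y
At (3, 3, -2): 6.

6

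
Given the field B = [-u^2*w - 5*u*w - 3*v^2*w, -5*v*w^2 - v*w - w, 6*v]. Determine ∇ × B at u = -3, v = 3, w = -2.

(∇×B)₁ = ∂B₃/∂v − ∂B₂/∂w = 10*v*w + v + 7
(∇×B)₂ = ∂B₁/∂w − ∂B₃/∂u = -u^2 - 5*u - 3*v^2
(∇×B)₃ = ∂B₂/∂u − ∂B₁/∂v = 6*v*w
∇×B = (10*v*w + v + 7, -u^2 - 5*u - 3*v^2, 6*v*w)
At (-3, 3, -2): (-50, -21, -36).

(-50, -21, -36)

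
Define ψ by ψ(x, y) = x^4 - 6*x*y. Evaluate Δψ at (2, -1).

48

∂²ψ/∂x² = 12*x^2
∂²ψ/∂y² = 0
∇²ψ = 12*x^2
At (2, -1): 48.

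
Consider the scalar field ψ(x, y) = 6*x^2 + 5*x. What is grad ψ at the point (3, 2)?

∂ψ/∂x = 12*x + 5
∂ψ/∂y = 0
∇ψ = (12*x + 5, 0)
At (3, 2): (41, 0).

(41, 0)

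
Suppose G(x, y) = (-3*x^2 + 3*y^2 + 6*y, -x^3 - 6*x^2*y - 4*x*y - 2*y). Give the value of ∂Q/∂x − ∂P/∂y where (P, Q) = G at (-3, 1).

∂G₂/∂x = -3*x^2 - 12*x*y - 4*y
∂G₁/∂y = 6*y + 6
Scalar curl = -3*x^2 - 12*x*y - 10*y - 6
At (-3, 1): -7.

-7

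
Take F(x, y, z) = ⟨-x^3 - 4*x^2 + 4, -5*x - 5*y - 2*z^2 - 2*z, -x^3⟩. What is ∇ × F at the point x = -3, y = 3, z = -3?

(∇×F)₁ = ∂F₃/∂y − ∂F₂/∂z = 4*z + 2
(∇×F)₂ = ∂F₁/∂z − ∂F₃/∂x = 3*x^2
(∇×F)₃ = ∂F₂/∂x − ∂F₁/∂y = -5
∇×F = (4*z + 2, 3*x^2, -5)
At (-3, 3, -3): (-10, 27, -5).

(-10, 27, -5)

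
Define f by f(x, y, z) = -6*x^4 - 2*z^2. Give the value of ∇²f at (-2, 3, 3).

-292

∂²f/∂x² = -72*x^2
∂²f/∂y² = 0
∂²f/∂z² = -4
∇²f = -72*x^2 - 4
At (-2, 3, 3): -292.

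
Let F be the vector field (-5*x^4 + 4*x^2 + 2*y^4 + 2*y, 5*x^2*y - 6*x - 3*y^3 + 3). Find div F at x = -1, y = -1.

∂F₁/∂x = -20*x^3 + 8*x
∂F₂/∂y = 5*x^2 - 9*y^2
∇·F = -20*x^3 + 5*x^2 + 8*x - 9*y^2
At (-1, -1): 8.

8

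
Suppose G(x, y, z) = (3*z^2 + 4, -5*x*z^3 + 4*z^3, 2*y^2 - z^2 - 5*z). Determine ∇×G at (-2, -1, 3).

(∇×G)₁ = ∂G₃/∂y − ∂G₂/∂z = 15*x*z^2 + 4*y - 12*z^2
(∇×G)₂ = ∂G₁/∂z − ∂G₃/∂x = 6*z
(∇×G)₃ = ∂G₂/∂x − ∂G₁/∂y = -5*z^3
∇×G = (15*x*z^2 + 4*y - 12*z^2, 6*z, -5*z^3)
At (-2, -1, 3): (-382, 18, -135).

(-382, 18, -135)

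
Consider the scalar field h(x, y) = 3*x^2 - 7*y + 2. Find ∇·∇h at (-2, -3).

6

∂²h/∂x² = 6
∂²h/∂y² = 0
∇²h = 6
At (-2, -3): 6.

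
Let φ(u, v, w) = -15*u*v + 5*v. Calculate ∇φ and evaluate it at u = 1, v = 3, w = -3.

(-45, -10, 0)

∂φ/∂u = -15*v
∂φ/∂v = -15*u + 5
∂φ/∂w = 0
∇φ = (-15*v, -15*u + 5, 0)
At (1, 3, -3): (-45, -10, 0).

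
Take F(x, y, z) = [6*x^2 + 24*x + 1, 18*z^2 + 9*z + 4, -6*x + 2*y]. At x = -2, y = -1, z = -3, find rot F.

(∇×F)₁ = ∂F₃/∂y − ∂F₂/∂z = -36*z - 7
(∇×F)₂ = ∂F₁/∂z − ∂F₃/∂x = 6
(∇×F)₃ = ∂F₂/∂x − ∂F₁/∂y = 0
∇×F = (-36*z - 7, 6, 0)
At (-2, -1, -3): (101, 6, 0).

(101, 6, 0)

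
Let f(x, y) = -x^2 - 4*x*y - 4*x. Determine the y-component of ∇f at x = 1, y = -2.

(∇f)_2 = ∂f/∂y = -4*x
At (1, -2): -4.

-4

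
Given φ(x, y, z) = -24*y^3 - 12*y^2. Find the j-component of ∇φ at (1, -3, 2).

-576

(∇φ)_2 = ∂φ/∂y = -72*y^2 - 24*y
At (1, -3, 2): -576.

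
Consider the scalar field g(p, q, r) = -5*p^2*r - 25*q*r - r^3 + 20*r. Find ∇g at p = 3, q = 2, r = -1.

∂g/∂p = -10*p*r
∂g/∂q = -25*r
∂g/∂r = -5*p^2 - 25*q - 3*r^2 + 20
∇g = (-10*p*r, -25*r, -5*p^2 - 25*q - 3*r^2 + 20)
At (3, 2, -1): (30, 25, -78).

(30, 25, -78)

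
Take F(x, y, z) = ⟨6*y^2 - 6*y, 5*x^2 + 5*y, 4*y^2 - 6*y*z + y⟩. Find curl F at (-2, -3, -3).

(-5, 0, 22)

(∇×F)₁ = ∂F₃/∂y − ∂F₂/∂z = 8*y - 6*z + 1
(∇×F)₂ = ∂F₁/∂z − ∂F₃/∂x = 0
(∇×F)₃ = ∂F₂/∂x − ∂F₁/∂y = 10*x - 12*y + 6
∇×F = (8*y - 6*z + 1, 0, 10*x - 12*y + 6)
At (-2, -3, -3): (-5, 0, 22).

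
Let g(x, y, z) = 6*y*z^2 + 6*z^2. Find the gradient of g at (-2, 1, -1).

∂g/∂x = 0
∂g/∂y = 6*z^2
∂g/∂z = 12*y*z + 12*z
∇g = (0, 6*z^2, 12*y*z + 12*z)
At (-2, 1, -1): (0, 6, -24).

(0, 6, -24)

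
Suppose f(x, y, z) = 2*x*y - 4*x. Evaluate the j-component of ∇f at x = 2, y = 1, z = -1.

4

(∇f)_2 = ∂f/∂y = 2*x
At (2, 1, -1): 4.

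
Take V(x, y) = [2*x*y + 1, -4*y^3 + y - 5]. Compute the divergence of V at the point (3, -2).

-51

∂V₁/∂x = 2*y
∂V₂/∂y = -12*y^2 + 1
∇·V = -12*y^2 + 2*y + 1
At (3, -2): -51.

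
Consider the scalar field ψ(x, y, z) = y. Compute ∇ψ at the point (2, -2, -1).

∂ψ/∂x = 0
∂ψ/∂y = 1
∂ψ/∂z = 0
∇ψ = (0, 1, 0)
At (2, -2, -1): (0, 1, 0).

(0, 1, 0)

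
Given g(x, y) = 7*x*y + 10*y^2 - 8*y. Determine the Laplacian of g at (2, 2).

20

∂²g/∂x² = 0
∂²g/∂y² = 20
∇²g = 20
At (2, 2): 20.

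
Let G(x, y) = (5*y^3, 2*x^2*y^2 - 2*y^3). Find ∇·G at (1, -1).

∂G₁/∂x = 0
∂G₂/∂y = 4*x^2*y - 6*y^2
∇·G = 4*x^2*y - 6*y^2
At (1, -1): -10.

-10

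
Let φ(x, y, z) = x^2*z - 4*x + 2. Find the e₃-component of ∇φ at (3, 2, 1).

(∇φ)_3 = ∂φ/∂z = x^2
At (3, 2, 1): 9.

9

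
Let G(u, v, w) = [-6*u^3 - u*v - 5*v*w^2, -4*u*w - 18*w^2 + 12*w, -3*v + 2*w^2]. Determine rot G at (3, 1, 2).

(69, -20, 15)

(∇×G)₁ = ∂G₃/∂v − ∂G₂/∂w = 4*u + 36*w - 15
(∇×G)₂ = ∂G₁/∂w − ∂G₃/∂u = -10*v*w
(∇×G)₃ = ∂G₂/∂u − ∂G₁/∂v = u + 5*w^2 - 4*w
∇×G = (4*u + 36*w - 15, -10*v*w, u + 5*w^2 - 4*w)
At (3, 1, 2): (69, -20, 15).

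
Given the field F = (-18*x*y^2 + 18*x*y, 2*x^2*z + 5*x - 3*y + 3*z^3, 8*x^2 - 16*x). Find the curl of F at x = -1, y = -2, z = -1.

(-11, 32, 99)

(∇×F)₁ = ∂F₃/∂y − ∂F₂/∂z = -2*x^2 - 9*z^2
(∇×F)₂ = ∂F₁/∂z − ∂F₃/∂x = -16*x + 16
(∇×F)₃ = ∂F₂/∂x − ∂F₁/∂y = 36*x*y + 4*x*z - 18*x + 5
∇×F = (-2*x^2 - 9*z^2, -16*x + 16, 36*x*y + 4*x*z - 18*x + 5)
At (-1, -2, -1): (-11, 32, 99).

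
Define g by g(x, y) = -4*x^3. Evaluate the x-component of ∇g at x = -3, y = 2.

(∇g)_1 = ∂g/∂x = -12*x^2
At (-3, 2): -108.

-108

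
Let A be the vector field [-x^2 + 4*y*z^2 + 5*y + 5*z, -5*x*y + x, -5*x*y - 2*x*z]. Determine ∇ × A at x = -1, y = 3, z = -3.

(∇×A)₁ = ∂A₃/∂y − ∂A₂/∂z = -5*x
(∇×A)₂ = ∂A₁/∂z − ∂A₃/∂x = 8*y*z + 5*y + 2*z + 5
(∇×A)₃ = ∂A₂/∂x − ∂A₁/∂y = -5*y - 4*z^2 - 4
∇×A = (-5*x, 8*y*z + 5*y + 2*z + 5, -5*y - 4*z^2 - 4)
At (-1, 3, -3): (5, -58, -55).

(5, -58, -55)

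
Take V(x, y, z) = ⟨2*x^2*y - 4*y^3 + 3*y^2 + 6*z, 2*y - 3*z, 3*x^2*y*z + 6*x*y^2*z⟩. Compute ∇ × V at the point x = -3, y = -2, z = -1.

(∇×V)₁ = ∂V₃/∂y − ∂V₂/∂z = 3*x^2*z + 12*x*y*z + 3
(∇×V)₂ = ∂V₁/∂z − ∂V₃/∂x = -6*x*y*z - 6*y^2*z + 6
(∇×V)₃ = ∂V₂/∂x − ∂V₁/∂y = -2*x^2 + 12*y^2 - 6*y
∇×V = (3*x^2*z + 12*x*y*z + 3, -6*x*y*z - 6*y^2*z + 6, -2*x^2 + 12*y^2 - 6*y)
At (-3, -2, -1): (-96, 66, 42).

(-96, 66, 42)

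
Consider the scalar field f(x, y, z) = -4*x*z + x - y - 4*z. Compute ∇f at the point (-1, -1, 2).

∂f/∂x = -4*z + 1
∂f/∂y = -1
∂f/∂z = -4*x - 4
∇f = (-4*z + 1, -1, -4*x - 4)
At (-1, -1, 2): (-7, -1, 0).

(-7, -1, 0)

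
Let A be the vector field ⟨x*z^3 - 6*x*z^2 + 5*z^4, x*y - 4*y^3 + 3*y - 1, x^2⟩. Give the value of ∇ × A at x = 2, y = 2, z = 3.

(0, 518, 2)

(∇×A)₁ = ∂A₃/∂y − ∂A₂/∂z = 0
(∇×A)₂ = ∂A₁/∂z − ∂A₃/∂x = 3*x*z^2 - 12*x*z - 2*x + 20*z^3
(∇×A)₃ = ∂A₂/∂x − ∂A₁/∂y = y
∇×A = (0, 3*x*z^2 - 12*x*z - 2*x + 20*z^3, y)
At (2, 2, 3): (0, 518, 2).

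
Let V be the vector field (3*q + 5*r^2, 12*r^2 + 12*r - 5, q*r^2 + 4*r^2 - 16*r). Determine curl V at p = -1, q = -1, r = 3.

(∇×V)₁ = ∂V₃/∂q − ∂V₂/∂r = r^2 - 24*r - 12
(∇×V)₂ = ∂V₁/∂r − ∂V₃/∂p = 10*r
(∇×V)₃ = ∂V₂/∂p − ∂V₁/∂q = -3
∇×V = (r^2 - 24*r - 12, 10*r, -3)
At (-1, -1, 3): (-75, 30, -3).

(-75, 30, -3)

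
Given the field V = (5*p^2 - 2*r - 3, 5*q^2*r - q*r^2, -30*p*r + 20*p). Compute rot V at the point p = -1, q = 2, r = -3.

(-32, -112, 0)

(∇×V)₁ = ∂V₃/∂q − ∂V₂/∂r = -5*q^2 + 2*q*r
(∇×V)₂ = ∂V₁/∂r − ∂V₃/∂p = 30*r - 22
(∇×V)₃ = ∂V₂/∂p − ∂V₁/∂q = 0
∇×V = (-5*q^2 + 2*q*r, 30*r - 22, 0)
At (-1, 2, -3): (-32, -112, 0).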